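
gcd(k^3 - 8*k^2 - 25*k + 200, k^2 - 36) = 1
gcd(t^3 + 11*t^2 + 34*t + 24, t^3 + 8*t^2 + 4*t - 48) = t^2 + 10*t + 24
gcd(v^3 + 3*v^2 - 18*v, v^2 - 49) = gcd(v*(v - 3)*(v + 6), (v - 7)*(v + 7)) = 1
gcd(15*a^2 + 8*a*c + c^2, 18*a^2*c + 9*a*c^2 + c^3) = 3*a + c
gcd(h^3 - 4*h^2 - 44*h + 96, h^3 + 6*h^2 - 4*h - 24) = h^2 + 4*h - 12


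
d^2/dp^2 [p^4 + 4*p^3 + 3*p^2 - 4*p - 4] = 12*p^2 + 24*p + 6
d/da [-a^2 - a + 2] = -2*a - 1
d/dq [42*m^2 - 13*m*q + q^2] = -13*m + 2*q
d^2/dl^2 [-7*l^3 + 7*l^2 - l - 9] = 14 - 42*l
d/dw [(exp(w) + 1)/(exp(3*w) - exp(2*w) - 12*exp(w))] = ((exp(w) + 1)*(-3*exp(2*w) + 2*exp(w) + 12) - (-exp(2*w) + exp(w) + 12)*exp(w))*exp(-w)/(-exp(2*w) + exp(w) + 12)^2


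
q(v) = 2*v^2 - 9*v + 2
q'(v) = 4*v - 9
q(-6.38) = 140.83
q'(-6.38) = -34.52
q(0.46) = -1.72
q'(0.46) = -7.16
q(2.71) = -7.70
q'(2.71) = 1.84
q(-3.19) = 51.06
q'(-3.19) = -21.76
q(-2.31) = 33.46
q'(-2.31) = -18.24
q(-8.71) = 232.12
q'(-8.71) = -43.84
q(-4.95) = 95.56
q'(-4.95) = -28.80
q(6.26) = 24.04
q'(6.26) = 16.04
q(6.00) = 20.00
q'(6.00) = 15.00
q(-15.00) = 587.00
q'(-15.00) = -69.00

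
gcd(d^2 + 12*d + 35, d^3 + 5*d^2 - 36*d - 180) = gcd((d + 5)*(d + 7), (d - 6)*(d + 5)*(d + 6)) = d + 5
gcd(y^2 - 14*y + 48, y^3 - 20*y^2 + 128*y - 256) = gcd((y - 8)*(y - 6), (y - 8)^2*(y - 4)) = y - 8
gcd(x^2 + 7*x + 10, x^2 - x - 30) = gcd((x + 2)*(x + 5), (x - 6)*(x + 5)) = x + 5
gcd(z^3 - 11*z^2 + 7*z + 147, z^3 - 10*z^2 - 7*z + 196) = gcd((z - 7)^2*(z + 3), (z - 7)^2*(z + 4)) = z^2 - 14*z + 49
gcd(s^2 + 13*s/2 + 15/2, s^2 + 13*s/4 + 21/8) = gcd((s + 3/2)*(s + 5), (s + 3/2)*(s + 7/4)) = s + 3/2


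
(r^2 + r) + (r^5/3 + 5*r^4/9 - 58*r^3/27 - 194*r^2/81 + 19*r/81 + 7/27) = r^5/3 + 5*r^4/9 - 58*r^3/27 - 113*r^2/81 + 100*r/81 + 7/27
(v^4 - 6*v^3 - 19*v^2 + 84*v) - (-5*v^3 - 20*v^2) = v^4 - v^3 + v^2 + 84*v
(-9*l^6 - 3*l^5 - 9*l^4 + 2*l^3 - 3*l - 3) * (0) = 0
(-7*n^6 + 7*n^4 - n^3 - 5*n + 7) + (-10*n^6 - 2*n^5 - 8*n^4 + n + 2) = -17*n^6 - 2*n^5 - n^4 - n^3 - 4*n + 9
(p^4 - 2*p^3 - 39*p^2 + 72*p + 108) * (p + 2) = p^5 - 43*p^3 - 6*p^2 + 252*p + 216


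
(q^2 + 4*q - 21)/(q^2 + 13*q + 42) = (q - 3)/(q + 6)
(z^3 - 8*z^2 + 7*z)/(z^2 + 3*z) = (z^2 - 8*z + 7)/(z + 3)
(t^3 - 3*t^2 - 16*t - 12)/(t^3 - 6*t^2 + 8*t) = (t^3 - 3*t^2 - 16*t - 12)/(t*(t^2 - 6*t + 8))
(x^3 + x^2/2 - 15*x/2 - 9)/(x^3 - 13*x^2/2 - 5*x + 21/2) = (x^2 - x - 6)/(x^2 - 8*x + 7)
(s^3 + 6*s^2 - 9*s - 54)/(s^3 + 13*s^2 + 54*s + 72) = (s - 3)/(s + 4)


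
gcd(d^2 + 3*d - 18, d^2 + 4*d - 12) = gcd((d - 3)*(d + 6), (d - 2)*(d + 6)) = d + 6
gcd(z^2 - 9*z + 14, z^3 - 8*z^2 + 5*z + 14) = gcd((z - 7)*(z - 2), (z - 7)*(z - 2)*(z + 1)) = z^2 - 9*z + 14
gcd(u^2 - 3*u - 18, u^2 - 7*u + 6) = u - 6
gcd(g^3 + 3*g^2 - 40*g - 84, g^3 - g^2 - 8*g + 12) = 1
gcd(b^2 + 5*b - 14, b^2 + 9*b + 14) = b + 7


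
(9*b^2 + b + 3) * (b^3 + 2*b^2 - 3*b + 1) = 9*b^5 + 19*b^4 - 22*b^3 + 12*b^2 - 8*b + 3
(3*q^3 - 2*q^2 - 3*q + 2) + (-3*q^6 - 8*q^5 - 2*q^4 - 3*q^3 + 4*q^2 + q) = -3*q^6 - 8*q^5 - 2*q^4 + 2*q^2 - 2*q + 2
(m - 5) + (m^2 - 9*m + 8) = m^2 - 8*m + 3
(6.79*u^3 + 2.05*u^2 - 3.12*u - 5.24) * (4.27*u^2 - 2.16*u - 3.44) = 28.9933*u^5 - 5.9129*u^4 - 41.108*u^3 - 22.6876*u^2 + 22.0512*u + 18.0256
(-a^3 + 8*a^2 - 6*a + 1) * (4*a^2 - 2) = -4*a^5 + 32*a^4 - 22*a^3 - 12*a^2 + 12*a - 2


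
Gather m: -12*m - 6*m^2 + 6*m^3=6*m^3 - 6*m^2 - 12*m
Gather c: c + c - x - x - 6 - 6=2*c - 2*x - 12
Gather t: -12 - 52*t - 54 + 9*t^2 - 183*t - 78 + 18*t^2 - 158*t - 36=27*t^2 - 393*t - 180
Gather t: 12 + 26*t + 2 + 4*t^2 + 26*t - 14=4*t^2 + 52*t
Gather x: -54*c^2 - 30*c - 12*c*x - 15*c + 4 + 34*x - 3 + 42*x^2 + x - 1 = -54*c^2 - 45*c + 42*x^2 + x*(35 - 12*c)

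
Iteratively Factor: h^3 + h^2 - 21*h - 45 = (h - 5)*(h^2 + 6*h + 9) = (h - 5)*(h + 3)*(h + 3)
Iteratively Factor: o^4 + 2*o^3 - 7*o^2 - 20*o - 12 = (o - 3)*(o^3 + 5*o^2 + 8*o + 4) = (o - 3)*(o + 2)*(o^2 + 3*o + 2) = (o - 3)*(o + 1)*(o + 2)*(o + 2)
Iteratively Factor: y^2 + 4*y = (y + 4)*(y)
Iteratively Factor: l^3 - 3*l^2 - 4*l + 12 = (l - 2)*(l^2 - l - 6) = (l - 3)*(l - 2)*(l + 2)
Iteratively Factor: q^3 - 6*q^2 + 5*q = (q - 5)*(q^2 - q) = q*(q - 5)*(q - 1)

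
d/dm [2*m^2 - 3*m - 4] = 4*m - 3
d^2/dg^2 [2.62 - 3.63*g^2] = -7.26000000000000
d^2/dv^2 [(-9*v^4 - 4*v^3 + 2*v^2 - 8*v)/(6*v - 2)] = (-243*v^4 + 180*v^3 - 18*v^2 - 12*v - 22)/(27*v^3 - 27*v^2 + 9*v - 1)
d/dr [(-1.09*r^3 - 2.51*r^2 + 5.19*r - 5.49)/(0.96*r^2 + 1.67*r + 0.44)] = (-1.0464*r^4 - 3.6406*r^3 - 10.6129*r^2 + 8.332*r + 11.4519)/(0.9216*r^4 + 3.2064*r^3 + 3.6337*r^2 + 1.4696*r + 0.1936)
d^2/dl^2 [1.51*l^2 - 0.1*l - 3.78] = 3.02000000000000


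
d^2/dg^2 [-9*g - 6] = 0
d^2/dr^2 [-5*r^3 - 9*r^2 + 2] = -30*r - 18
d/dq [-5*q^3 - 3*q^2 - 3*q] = -15*q^2 - 6*q - 3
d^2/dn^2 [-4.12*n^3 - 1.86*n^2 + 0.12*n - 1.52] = -24.72*n - 3.72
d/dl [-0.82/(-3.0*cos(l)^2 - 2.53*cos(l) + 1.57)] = (4.92*cos(l) + 2.0746)*sin(l)/(3.0*cos(l)^2 + 2.53*cos(l) - 1.57)^2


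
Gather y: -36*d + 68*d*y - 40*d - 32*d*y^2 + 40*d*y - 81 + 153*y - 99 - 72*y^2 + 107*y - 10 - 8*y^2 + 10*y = -76*d + y^2*(-32*d - 80) + y*(108*d + 270) - 190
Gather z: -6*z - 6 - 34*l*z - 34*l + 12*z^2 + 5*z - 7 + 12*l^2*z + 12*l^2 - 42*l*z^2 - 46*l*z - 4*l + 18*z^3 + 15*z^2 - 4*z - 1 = 12*l^2 - 38*l + 18*z^3 + z^2*(27 - 42*l) + z*(12*l^2 - 80*l - 5) - 14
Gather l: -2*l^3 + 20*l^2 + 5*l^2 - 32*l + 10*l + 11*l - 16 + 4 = -2*l^3 + 25*l^2 - 11*l - 12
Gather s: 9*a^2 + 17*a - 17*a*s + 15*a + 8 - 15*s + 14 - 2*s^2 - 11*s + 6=9*a^2 + 32*a - 2*s^2 + s*(-17*a - 26) + 28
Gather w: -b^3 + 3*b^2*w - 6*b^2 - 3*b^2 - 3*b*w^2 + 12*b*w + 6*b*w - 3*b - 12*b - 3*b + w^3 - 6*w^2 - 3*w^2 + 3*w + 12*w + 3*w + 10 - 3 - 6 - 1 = -b^3 - 9*b^2 - 18*b + w^3 + w^2*(-3*b - 9) + w*(3*b^2 + 18*b + 18)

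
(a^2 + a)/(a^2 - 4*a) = (a + 1)/(a - 4)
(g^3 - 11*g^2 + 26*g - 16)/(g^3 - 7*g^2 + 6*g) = (g^2 - 10*g + 16)/(g*(g - 6))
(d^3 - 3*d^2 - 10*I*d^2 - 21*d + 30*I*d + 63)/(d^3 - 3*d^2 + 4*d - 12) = (d^2 - 10*I*d - 21)/(d^2 + 4)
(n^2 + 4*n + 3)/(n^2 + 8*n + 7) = (n + 3)/(n + 7)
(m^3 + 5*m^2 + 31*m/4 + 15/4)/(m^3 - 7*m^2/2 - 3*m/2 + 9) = (2*m^2 + 7*m + 5)/(2*(m^2 - 5*m + 6))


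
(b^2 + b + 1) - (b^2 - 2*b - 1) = 3*b + 2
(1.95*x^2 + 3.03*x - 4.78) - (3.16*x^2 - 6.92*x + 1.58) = -1.21*x^2 + 9.95*x - 6.36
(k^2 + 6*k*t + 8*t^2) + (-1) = k^2 + 6*k*t + 8*t^2 - 1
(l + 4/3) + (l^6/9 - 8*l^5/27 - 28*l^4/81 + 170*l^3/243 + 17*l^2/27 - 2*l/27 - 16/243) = l^6/9 - 8*l^5/27 - 28*l^4/81 + 170*l^3/243 + 17*l^2/27 + 25*l/27 + 308/243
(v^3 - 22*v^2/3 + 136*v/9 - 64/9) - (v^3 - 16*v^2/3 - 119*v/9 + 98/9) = -2*v^2 + 85*v/3 - 18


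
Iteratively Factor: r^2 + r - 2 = (r - 1)*(r + 2)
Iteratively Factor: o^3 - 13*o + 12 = (o - 1)*(o^2 + o - 12) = (o - 1)*(o + 4)*(o - 3)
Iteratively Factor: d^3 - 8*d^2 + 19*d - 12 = (d - 3)*(d^2 - 5*d + 4) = (d - 4)*(d - 3)*(d - 1)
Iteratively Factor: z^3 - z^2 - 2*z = (z)*(z^2 - z - 2) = z*(z - 2)*(z + 1)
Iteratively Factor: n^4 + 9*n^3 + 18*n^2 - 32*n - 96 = (n + 3)*(n^3 + 6*n^2 - 32) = (n + 3)*(n + 4)*(n^2 + 2*n - 8) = (n + 3)*(n + 4)^2*(n - 2)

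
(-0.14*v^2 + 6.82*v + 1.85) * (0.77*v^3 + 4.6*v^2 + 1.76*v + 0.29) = -0.1078*v^5 + 4.6074*v^4 + 32.5501*v^3 + 20.4726*v^2 + 5.2338*v + 0.5365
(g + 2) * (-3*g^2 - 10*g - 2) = -3*g^3 - 16*g^2 - 22*g - 4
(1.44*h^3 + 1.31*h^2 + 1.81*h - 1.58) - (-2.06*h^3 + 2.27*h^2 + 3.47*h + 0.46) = 3.5*h^3 - 0.96*h^2 - 1.66*h - 2.04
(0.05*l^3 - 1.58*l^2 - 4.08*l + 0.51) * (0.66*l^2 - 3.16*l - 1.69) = 0.033*l^5 - 1.2008*l^4 + 2.2155*l^3 + 15.8996*l^2 + 5.2836*l - 0.8619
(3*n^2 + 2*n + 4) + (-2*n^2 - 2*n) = n^2 + 4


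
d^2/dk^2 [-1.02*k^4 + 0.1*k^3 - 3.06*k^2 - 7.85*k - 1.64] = -12.24*k^2 + 0.6*k - 6.12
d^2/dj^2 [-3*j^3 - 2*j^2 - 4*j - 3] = -18*j - 4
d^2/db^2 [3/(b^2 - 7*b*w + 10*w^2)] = 6*(-b^2 + 7*b*w - 10*w^2 + (2*b - 7*w)^2)/(b^2 - 7*b*w + 10*w^2)^3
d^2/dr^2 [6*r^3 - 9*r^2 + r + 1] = 36*r - 18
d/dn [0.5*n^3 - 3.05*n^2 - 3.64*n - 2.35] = 1.5*n^2 - 6.1*n - 3.64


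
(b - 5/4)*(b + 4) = b^2 + 11*b/4 - 5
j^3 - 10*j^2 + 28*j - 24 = (j - 6)*(j - 2)^2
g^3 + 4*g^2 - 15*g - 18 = (g - 3)*(g + 1)*(g + 6)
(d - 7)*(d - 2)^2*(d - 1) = d^4 - 12*d^3 + 43*d^2 - 60*d + 28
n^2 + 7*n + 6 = (n + 1)*(n + 6)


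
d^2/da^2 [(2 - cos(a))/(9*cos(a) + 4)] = 22*(9*sin(a)^2 + 4*cos(a) + 9)/(9*cos(a) + 4)^3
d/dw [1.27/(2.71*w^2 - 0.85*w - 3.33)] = (1.0795 - 6.8834*w)/(-2.71*w^2 + 0.85*w + 3.33)^2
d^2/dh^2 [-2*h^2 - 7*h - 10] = -4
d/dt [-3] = 0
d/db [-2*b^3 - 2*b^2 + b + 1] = -6*b^2 - 4*b + 1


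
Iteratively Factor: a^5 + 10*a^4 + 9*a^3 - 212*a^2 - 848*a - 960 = (a + 4)*(a^4 + 6*a^3 - 15*a^2 - 152*a - 240) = (a + 3)*(a + 4)*(a^3 + 3*a^2 - 24*a - 80) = (a + 3)*(a + 4)^2*(a^2 - a - 20) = (a - 5)*(a + 3)*(a + 4)^2*(a + 4)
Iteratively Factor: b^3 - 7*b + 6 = (b + 3)*(b^2 - 3*b + 2) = (b - 2)*(b + 3)*(b - 1)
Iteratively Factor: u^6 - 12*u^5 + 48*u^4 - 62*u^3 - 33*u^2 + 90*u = (u)*(u^5 - 12*u^4 + 48*u^3 - 62*u^2 - 33*u + 90) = u*(u - 3)*(u^4 - 9*u^3 + 21*u^2 + u - 30) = u*(u - 5)*(u - 3)*(u^3 - 4*u^2 + u + 6) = u*(u - 5)*(u - 3)^2*(u^2 - u - 2) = u*(u - 5)*(u - 3)^2*(u + 1)*(u - 2)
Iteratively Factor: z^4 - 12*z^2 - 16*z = (z + 2)*(z^3 - 2*z^2 - 8*z) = z*(z + 2)*(z^2 - 2*z - 8) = z*(z - 4)*(z + 2)*(z + 2)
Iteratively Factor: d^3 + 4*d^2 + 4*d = (d + 2)*(d^2 + 2*d) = d*(d + 2)*(d + 2)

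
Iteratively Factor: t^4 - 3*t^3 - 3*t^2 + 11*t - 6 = (t - 1)*(t^3 - 2*t^2 - 5*t + 6) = (t - 3)*(t - 1)*(t^2 + t - 2) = (t - 3)*(t - 1)*(t + 2)*(t - 1)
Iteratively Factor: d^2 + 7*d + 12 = (d + 4)*(d + 3)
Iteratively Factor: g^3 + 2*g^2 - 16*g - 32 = (g - 4)*(g^2 + 6*g + 8) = (g - 4)*(g + 4)*(g + 2)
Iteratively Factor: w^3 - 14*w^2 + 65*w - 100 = (w - 5)*(w^2 - 9*w + 20) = (w - 5)^2*(w - 4)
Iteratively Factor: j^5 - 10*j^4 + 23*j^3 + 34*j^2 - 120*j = (j + 2)*(j^4 - 12*j^3 + 47*j^2 - 60*j) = (j - 4)*(j + 2)*(j^3 - 8*j^2 + 15*j) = (j - 5)*(j - 4)*(j + 2)*(j^2 - 3*j) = j*(j - 5)*(j - 4)*(j + 2)*(j - 3)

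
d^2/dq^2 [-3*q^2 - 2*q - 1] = -6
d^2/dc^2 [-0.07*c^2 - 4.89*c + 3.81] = -0.140000000000000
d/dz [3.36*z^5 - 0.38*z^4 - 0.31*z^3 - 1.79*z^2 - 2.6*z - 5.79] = 16.8*z^4 - 1.52*z^3 - 0.93*z^2 - 3.58*z - 2.6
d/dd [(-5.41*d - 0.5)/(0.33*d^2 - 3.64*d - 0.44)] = (1.7853*d^2 + 0.329999999999998*d + 0.5604)/(0.1089*d^4 - 2.4024*d^3 + 12.9592*d^2 + 3.2032*d + 0.1936)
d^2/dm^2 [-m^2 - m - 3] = -2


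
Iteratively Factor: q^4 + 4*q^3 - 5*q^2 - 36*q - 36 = (q + 3)*(q^3 + q^2 - 8*q - 12) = (q + 2)*(q + 3)*(q^2 - q - 6) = (q + 2)^2*(q + 3)*(q - 3)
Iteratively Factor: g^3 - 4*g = (g)*(g^2 - 4) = g*(g - 2)*(g + 2)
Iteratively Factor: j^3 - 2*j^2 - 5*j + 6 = (j + 2)*(j^2 - 4*j + 3) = (j - 3)*(j + 2)*(j - 1)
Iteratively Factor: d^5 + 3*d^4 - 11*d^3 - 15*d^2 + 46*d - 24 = (d - 1)*(d^4 + 4*d^3 - 7*d^2 - 22*d + 24) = (d - 1)*(d + 4)*(d^3 - 7*d + 6) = (d - 2)*(d - 1)*(d + 4)*(d^2 + 2*d - 3) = (d - 2)*(d - 1)*(d + 3)*(d + 4)*(d - 1)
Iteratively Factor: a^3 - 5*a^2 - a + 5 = (a - 5)*(a^2 - 1) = (a - 5)*(a + 1)*(a - 1)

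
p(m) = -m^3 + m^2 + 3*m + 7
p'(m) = -3*m^2 + 2*m + 3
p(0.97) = 9.94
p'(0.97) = 2.12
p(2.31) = 6.94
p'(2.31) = -8.39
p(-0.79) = 5.75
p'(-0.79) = -0.45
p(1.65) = 10.18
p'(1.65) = -1.87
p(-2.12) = 14.66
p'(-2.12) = -14.72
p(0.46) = 8.49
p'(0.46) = 3.29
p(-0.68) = 5.74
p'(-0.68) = 0.25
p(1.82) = 9.74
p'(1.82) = -3.30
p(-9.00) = 790.00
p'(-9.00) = -258.00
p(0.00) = 7.00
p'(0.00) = 3.00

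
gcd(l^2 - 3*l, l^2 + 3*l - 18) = l - 3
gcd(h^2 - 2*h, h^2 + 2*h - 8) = h - 2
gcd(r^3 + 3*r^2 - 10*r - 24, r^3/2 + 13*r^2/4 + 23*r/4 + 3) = r + 4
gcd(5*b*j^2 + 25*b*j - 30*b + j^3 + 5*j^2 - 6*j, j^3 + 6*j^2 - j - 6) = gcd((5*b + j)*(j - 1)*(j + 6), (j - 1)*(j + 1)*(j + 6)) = j^2 + 5*j - 6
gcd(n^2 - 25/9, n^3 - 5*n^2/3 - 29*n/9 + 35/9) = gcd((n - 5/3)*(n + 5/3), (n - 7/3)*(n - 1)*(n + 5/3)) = n + 5/3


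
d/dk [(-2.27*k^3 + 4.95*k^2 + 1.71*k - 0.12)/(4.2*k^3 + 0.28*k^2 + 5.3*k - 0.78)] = (-21.4256*k^4 - 38.426*k^3 + 32.58*k^2 - 7.6548*k - 0.6978)/(17.64*k^6 + 2.352*k^5 + 44.5984*k^4 - 3.584*k^3 + 27.6532*k^2 - 8.268*k + 0.6084)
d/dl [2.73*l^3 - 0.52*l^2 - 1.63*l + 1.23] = 8.19*l^2 - 1.04*l - 1.63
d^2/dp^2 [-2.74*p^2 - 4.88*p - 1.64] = -5.48000000000000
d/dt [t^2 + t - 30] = 2*t + 1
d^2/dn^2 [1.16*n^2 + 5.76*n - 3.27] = 2.32000000000000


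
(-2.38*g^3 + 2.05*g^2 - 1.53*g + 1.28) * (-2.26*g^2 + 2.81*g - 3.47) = 5.3788*g^5 - 11.3208*g^4 + 17.4769*g^3 - 14.3056*g^2 + 8.9059*g - 4.4416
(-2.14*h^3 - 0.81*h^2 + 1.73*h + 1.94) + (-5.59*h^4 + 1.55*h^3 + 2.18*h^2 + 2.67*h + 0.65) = -5.59*h^4 - 0.59*h^3 + 1.37*h^2 + 4.4*h + 2.59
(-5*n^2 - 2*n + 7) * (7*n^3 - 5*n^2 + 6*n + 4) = -35*n^5 + 11*n^4 + 29*n^3 - 67*n^2 + 34*n + 28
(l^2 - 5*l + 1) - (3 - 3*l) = l^2 - 2*l - 2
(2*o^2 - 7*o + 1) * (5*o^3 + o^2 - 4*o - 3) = 10*o^5 - 33*o^4 - 10*o^3 + 23*o^2 + 17*o - 3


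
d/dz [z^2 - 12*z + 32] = 2*z - 12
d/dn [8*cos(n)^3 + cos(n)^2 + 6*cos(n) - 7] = 2*(12*sin(n)^2 - cos(n) - 15)*sin(n)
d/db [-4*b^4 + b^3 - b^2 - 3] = b*(-16*b^2 + 3*b - 2)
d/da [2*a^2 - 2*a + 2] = 4*a - 2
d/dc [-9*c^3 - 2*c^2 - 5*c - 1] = -27*c^2 - 4*c - 5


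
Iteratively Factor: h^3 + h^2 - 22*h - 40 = (h - 5)*(h^2 + 6*h + 8) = (h - 5)*(h + 2)*(h + 4)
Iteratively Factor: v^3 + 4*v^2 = (v)*(v^2 + 4*v) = v^2*(v + 4)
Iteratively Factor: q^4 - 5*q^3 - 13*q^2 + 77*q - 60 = (q - 3)*(q^3 - 2*q^2 - 19*q + 20) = (q - 3)*(q - 1)*(q^2 - q - 20) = (q - 3)*(q - 1)*(q + 4)*(q - 5)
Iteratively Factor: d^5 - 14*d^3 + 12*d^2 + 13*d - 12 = (d - 1)*(d^4 + d^3 - 13*d^2 - d + 12) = (d - 1)*(d + 1)*(d^3 - 13*d + 12) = (d - 1)*(d + 1)*(d + 4)*(d^2 - 4*d + 3) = (d - 3)*(d - 1)*(d + 1)*(d + 4)*(d - 1)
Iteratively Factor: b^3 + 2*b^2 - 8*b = (b + 4)*(b^2 - 2*b) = (b - 2)*(b + 4)*(b)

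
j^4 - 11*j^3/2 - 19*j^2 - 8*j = j*(j - 8)*(j + 1/2)*(j + 2)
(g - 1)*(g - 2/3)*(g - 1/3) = g^3 - 2*g^2 + 11*g/9 - 2/9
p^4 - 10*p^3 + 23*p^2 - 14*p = p*(p - 7)*(p - 2)*(p - 1)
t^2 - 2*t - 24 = (t - 6)*(t + 4)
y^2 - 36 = (y - 6)*(y + 6)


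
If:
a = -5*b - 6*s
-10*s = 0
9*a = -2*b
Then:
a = 0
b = 0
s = 0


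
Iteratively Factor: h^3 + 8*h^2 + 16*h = (h + 4)*(h^2 + 4*h) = h*(h + 4)*(h + 4)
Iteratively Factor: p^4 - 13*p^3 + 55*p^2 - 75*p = (p - 3)*(p^3 - 10*p^2 + 25*p) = p*(p - 3)*(p^2 - 10*p + 25) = p*(p - 5)*(p - 3)*(p - 5)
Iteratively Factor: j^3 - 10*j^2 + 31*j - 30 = (j - 2)*(j^2 - 8*j + 15) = (j - 5)*(j - 2)*(j - 3)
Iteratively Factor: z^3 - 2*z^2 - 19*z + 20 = (z - 5)*(z^2 + 3*z - 4) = (z - 5)*(z - 1)*(z + 4)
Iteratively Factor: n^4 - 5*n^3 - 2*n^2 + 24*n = (n)*(n^3 - 5*n^2 - 2*n + 24) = n*(n - 4)*(n^2 - n - 6) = n*(n - 4)*(n + 2)*(n - 3)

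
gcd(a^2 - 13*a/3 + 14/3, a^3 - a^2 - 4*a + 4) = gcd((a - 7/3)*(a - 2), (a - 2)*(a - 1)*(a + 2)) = a - 2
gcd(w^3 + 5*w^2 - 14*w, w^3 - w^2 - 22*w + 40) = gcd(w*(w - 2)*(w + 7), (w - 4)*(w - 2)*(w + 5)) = w - 2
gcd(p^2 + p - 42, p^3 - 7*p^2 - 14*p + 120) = p - 6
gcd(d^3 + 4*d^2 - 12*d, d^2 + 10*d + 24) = d + 6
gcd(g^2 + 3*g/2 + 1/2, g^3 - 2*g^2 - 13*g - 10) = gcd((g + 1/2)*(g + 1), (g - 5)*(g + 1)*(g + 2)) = g + 1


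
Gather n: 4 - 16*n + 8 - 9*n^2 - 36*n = -9*n^2 - 52*n + 12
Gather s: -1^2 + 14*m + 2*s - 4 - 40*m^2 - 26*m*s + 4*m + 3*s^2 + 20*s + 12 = -40*m^2 + 18*m + 3*s^2 + s*(22 - 26*m) + 7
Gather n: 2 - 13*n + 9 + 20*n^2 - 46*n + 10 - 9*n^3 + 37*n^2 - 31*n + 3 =-9*n^3 + 57*n^2 - 90*n + 24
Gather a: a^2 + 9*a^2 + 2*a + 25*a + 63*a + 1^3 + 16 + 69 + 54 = 10*a^2 + 90*a + 140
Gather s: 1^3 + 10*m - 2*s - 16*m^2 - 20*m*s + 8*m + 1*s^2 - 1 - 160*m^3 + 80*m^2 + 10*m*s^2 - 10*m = -160*m^3 + 64*m^2 + 8*m + s^2*(10*m + 1) + s*(-20*m - 2)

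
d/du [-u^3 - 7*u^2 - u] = -3*u^2 - 14*u - 1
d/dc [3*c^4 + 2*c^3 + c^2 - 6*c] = 12*c^3 + 6*c^2 + 2*c - 6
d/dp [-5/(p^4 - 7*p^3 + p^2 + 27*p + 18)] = 5*(4*p^3 - 21*p^2 + 2*p + 27)/(p^4 - 7*p^3 + p^2 + 27*p + 18)^2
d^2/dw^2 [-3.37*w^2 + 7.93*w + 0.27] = -6.74000000000000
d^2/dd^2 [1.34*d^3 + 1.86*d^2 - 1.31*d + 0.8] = 8.04*d + 3.72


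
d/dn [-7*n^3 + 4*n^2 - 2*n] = -21*n^2 + 8*n - 2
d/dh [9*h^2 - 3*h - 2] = 18*h - 3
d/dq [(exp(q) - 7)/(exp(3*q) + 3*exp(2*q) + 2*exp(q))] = 2*(-exp(3*q) + 9*exp(2*q) + 21*exp(q) + 7)*exp(-q)/(exp(4*q) + 6*exp(3*q) + 13*exp(2*q) + 12*exp(q) + 4)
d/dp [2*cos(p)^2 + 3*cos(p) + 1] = -(4*cos(p) + 3)*sin(p)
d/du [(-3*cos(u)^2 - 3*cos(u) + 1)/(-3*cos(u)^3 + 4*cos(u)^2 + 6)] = 16*(9*cos(u)^4 + 18*cos(u)^3 - 21*cos(u)^2 + 44*cos(u) + 18)*sin(u)/(16*sin(u)^2 + 9*cos(u) + 3*cos(3*u) - 40)^2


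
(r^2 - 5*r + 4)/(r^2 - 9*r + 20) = (r - 1)/(r - 5)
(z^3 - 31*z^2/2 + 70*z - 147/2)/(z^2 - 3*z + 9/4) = 2*(z^2 - 14*z + 49)/(2*z - 3)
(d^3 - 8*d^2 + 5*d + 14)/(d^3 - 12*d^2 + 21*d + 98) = (d^2 - d - 2)/(d^2 - 5*d - 14)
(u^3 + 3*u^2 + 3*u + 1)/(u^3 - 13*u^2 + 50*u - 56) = (u^3 + 3*u^2 + 3*u + 1)/(u^3 - 13*u^2 + 50*u - 56)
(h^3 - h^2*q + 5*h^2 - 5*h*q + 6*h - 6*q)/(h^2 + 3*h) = h - q + 2 - 2*q/h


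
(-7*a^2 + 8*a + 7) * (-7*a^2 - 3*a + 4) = 49*a^4 - 35*a^3 - 101*a^2 + 11*a + 28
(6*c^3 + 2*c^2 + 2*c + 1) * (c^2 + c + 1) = 6*c^5 + 8*c^4 + 10*c^3 + 5*c^2 + 3*c + 1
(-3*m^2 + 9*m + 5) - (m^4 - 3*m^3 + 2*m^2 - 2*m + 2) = -m^4 + 3*m^3 - 5*m^2 + 11*m + 3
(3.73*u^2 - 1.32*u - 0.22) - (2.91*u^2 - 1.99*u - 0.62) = 0.82*u^2 + 0.67*u + 0.4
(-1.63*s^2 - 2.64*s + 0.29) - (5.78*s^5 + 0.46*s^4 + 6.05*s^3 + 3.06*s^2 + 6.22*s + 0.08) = -5.78*s^5 - 0.46*s^4 - 6.05*s^3 - 4.69*s^2 - 8.86*s + 0.21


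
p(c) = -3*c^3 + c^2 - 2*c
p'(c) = -9*c^2 + 2*c - 2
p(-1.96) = 30.35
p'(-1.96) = -40.49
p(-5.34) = 496.02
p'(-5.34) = -269.32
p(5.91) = -596.17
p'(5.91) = -304.53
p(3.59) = -133.10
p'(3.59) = -110.81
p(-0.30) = 0.77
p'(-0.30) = -3.41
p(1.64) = -13.82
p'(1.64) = -22.93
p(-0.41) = 1.19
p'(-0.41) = -4.33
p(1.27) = -7.07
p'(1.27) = -13.98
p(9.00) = -2124.00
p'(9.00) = -713.00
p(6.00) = -624.00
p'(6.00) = -314.00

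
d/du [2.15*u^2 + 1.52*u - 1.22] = 4.3*u + 1.52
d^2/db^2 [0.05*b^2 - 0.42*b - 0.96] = 0.100000000000000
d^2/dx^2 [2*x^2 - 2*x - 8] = 4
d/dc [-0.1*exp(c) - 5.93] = -0.1*exp(c)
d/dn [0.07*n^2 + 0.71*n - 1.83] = 0.14*n + 0.71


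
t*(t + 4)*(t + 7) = t^3 + 11*t^2 + 28*t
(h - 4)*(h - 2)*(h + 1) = h^3 - 5*h^2 + 2*h + 8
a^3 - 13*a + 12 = (a - 3)*(a - 1)*(a + 4)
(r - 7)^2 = r^2 - 14*r + 49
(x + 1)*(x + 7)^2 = x^3 + 15*x^2 + 63*x + 49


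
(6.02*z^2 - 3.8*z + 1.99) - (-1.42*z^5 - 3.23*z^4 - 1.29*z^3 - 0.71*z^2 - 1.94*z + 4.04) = 1.42*z^5 + 3.23*z^4 + 1.29*z^3 + 6.73*z^2 - 1.86*z - 2.05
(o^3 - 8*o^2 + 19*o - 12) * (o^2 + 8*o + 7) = o^5 - 38*o^3 + 84*o^2 + 37*o - 84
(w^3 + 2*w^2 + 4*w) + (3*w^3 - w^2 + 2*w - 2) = 4*w^3 + w^2 + 6*w - 2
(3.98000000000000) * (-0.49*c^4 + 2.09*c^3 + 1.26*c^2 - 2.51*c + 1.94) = -1.9502*c^4 + 8.3182*c^3 + 5.0148*c^2 - 9.9898*c + 7.7212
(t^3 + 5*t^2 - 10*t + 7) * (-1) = -t^3 - 5*t^2 + 10*t - 7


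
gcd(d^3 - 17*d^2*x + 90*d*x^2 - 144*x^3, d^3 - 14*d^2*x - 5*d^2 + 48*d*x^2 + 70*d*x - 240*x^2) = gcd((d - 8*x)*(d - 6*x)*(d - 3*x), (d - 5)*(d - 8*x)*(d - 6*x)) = d^2 - 14*d*x + 48*x^2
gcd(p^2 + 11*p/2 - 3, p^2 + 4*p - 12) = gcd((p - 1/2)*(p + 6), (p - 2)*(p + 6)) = p + 6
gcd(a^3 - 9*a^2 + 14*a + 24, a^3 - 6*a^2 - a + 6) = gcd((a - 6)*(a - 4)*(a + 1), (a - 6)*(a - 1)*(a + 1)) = a^2 - 5*a - 6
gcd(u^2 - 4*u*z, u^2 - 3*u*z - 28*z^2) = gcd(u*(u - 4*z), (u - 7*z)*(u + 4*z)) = 1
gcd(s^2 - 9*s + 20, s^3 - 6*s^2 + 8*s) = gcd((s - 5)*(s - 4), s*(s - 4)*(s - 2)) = s - 4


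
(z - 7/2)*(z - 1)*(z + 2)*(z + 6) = z^4 + 7*z^3/2 - 41*z^2/2 - 26*z + 42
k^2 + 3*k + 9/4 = (k + 3/2)^2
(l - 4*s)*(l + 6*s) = l^2 + 2*l*s - 24*s^2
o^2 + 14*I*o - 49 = (o + 7*I)^2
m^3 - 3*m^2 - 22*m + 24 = (m - 6)*(m - 1)*(m + 4)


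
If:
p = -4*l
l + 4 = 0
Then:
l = -4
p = 16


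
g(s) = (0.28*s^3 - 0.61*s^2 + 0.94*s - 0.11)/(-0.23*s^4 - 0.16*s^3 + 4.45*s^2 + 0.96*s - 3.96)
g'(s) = (0.84*s^2 - 1.22*s + 0.94)/(-0.23*s^4 - 0.16*s^3 + 4.45*s^2 + 0.96*s - 3.96) + (0.28*s^3 - 0.61*s^2 + 0.94*s - 0.11)*(0.92*s^3 + 0.48*s^2 - 8.9*s - 0.96)/(-0.23*s^4 - 0.16*s^3 + 4.45*s^2 + 0.96*s - 3.96)^2 = (0.0644*s^6 - 0.2806*s^5 + 1.797*s^4 + 0.7372*s^3 - 8.1478*s^2 + 5.8102*s - 3.6168)/(0.0529*s^8 + 0.0736*s^7 - 2.0214*s^6 - 1.8656*s^5 + 21.3169*s^4 + 9.8112*s^3 - 34.3224*s^2 - 7.6032*s + 15.6816)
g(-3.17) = -0.93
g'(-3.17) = 0.55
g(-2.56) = -0.72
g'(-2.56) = 0.17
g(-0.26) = 0.10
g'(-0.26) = -0.37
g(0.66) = -0.22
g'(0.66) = -1.29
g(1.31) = 0.18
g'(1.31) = -0.25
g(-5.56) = 1.13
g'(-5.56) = 1.15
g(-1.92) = -0.71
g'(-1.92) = -0.20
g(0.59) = -0.15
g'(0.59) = -0.74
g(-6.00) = 0.78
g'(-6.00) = 0.55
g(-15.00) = 0.11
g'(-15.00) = 0.01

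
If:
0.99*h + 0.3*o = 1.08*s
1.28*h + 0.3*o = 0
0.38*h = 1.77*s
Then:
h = 0.00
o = 0.00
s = 0.00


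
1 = 1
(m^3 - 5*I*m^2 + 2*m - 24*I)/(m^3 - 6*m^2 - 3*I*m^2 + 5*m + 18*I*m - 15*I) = (m^2 - 2*I*m + 8)/(m^2 - 6*m + 5)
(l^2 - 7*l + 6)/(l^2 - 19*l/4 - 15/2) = 4*(l - 1)/(4*l + 5)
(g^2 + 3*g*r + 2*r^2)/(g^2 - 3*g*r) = (g^2 + 3*g*r + 2*r^2)/(g*(g - 3*r))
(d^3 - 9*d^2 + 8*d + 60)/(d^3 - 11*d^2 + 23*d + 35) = (d^2 - 4*d - 12)/(d^2 - 6*d - 7)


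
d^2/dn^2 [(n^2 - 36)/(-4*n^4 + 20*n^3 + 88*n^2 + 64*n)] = (-3*n^8 + 15*n^7 + 313*n^6 - 2796*n^5 - 1488*n^4 + 30880*n^3 + 60912*n^2 + 38016*n + 9216)/(2*n^3*(n^9 - 15*n^8 + 9*n^7 + 487*n^6 + 282*n^5 - 6348*n^4 - 20440*n^3 - 27072*n^2 - 16896*n - 4096))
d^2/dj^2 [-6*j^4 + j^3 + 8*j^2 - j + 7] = -72*j^2 + 6*j + 16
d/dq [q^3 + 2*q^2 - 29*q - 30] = 3*q^2 + 4*q - 29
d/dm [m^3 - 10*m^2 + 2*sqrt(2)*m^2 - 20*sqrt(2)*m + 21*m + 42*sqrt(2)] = 3*m^2 - 20*m + 4*sqrt(2)*m - 20*sqrt(2) + 21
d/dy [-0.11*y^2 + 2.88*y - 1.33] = 2.88 - 0.22*y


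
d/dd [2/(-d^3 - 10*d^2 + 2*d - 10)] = 2*(3*d^2 + 20*d - 2)/(d^3 + 10*d^2 - 2*d + 10)^2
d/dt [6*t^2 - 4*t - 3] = 12*t - 4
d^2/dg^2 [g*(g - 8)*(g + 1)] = 6*g - 14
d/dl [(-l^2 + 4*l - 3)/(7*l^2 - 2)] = 2*(-14*l^2 + 23*l - 4)/(49*l^4 - 28*l^2 + 4)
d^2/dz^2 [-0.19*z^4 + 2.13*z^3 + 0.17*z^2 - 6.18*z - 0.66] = -2.28*z^2 + 12.78*z + 0.34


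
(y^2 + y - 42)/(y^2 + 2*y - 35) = (y - 6)/(y - 5)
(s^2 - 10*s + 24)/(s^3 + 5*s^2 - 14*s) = (s^2 - 10*s + 24)/(s*(s^2 + 5*s - 14))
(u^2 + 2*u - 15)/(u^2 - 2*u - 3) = (u + 5)/(u + 1)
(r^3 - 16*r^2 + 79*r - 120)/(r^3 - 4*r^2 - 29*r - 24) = (r^2 - 8*r + 15)/(r^2 + 4*r + 3)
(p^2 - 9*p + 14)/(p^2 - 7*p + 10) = (p - 7)/(p - 5)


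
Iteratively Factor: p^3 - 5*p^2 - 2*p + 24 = (p + 2)*(p^2 - 7*p + 12) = (p - 3)*(p + 2)*(p - 4)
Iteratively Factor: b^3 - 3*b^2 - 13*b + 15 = (b - 5)*(b^2 + 2*b - 3) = (b - 5)*(b + 3)*(b - 1)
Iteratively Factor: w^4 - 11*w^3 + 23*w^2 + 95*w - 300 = (w - 5)*(w^3 - 6*w^2 - 7*w + 60) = (w - 5)^2*(w^2 - w - 12) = (w - 5)^2*(w - 4)*(w + 3)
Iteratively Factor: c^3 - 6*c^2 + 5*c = (c)*(c^2 - 6*c + 5) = c*(c - 5)*(c - 1)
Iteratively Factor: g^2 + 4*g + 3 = (g + 1)*(g + 3)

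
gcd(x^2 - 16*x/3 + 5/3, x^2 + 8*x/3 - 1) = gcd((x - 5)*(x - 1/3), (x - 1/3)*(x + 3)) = x - 1/3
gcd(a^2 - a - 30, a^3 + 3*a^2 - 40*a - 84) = a - 6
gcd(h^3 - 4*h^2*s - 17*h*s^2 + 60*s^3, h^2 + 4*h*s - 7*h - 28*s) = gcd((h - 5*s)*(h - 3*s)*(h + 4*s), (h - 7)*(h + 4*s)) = h + 4*s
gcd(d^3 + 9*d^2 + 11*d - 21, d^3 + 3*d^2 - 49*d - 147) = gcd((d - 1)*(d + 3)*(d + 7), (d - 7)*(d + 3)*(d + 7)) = d^2 + 10*d + 21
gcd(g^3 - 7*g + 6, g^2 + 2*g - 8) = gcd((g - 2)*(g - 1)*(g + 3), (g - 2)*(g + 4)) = g - 2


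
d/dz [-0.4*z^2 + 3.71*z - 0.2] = 3.71 - 0.8*z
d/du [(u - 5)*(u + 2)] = 2*u - 3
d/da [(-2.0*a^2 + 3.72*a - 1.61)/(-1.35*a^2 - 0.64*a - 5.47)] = (6.302*a^2 + 17.533*a - 21.3788)/(1.8225*a^4 + 1.728*a^3 + 15.1786*a^2 + 7.0016*a + 29.9209)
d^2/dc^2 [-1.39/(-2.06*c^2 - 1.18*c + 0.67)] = (-11.797208*c^2 - 6.757624*c + 1.39*(4.12*c + 1.18)*(8.24*c + 2.36) + 3.836956)/(2.06*c^2 + 1.18*c - 0.67)^3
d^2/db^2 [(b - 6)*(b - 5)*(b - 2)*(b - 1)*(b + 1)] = 20*b^3 - 156*b^2 + 306*b - 94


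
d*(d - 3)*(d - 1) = d^3 - 4*d^2 + 3*d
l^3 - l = l*(l - 1)*(l + 1)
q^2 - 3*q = q*(q - 3)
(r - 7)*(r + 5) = r^2 - 2*r - 35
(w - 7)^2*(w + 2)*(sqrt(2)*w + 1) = sqrt(2)*w^4 - 12*sqrt(2)*w^3 + w^3 - 12*w^2 + 21*sqrt(2)*w^2 + 21*w + 98*sqrt(2)*w + 98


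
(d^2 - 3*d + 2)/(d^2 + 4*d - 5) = (d - 2)/(d + 5)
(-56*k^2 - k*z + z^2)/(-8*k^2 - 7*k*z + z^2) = (7*k + z)/(k + z)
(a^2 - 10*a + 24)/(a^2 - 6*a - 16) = (-a^2 + 10*a - 24)/(-a^2 + 6*a + 16)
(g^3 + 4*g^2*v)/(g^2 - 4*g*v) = g*(g + 4*v)/(g - 4*v)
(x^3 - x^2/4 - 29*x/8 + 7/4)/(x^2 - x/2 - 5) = (8*x^2 - 18*x + 7)/(4*(2*x - 5))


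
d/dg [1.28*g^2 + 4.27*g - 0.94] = 2.56*g + 4.27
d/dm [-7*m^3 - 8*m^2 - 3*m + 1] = -21*m^2 - 16*m - 3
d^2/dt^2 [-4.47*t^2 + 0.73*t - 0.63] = -8.94000000000000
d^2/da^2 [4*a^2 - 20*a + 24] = 8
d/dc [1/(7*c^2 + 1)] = -14*c/(7*c^2 + 1)^2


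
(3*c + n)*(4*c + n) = 12*c^2 + 7*c*n + n^2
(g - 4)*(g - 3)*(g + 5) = g^3 - 2*g^2 - 23*g + 60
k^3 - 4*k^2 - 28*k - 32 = (k - 8)*(k + 2)^2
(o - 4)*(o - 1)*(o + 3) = o^3 - 2*o^2 - 11*o + 12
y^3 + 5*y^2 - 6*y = y*(y - 1)*(y + 6)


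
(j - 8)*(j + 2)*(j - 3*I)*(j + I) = j^4 - 6*j^3 - 2*I*j^3 - 13*j^2 + 12*I*j^2 - 18*j + 32*I*j - 48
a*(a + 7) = a^2 + 7*a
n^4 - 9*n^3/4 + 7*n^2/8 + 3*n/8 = n*(n - 3/2)*(n - 1)*(n + 1/4)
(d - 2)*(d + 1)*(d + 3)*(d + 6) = d^4 + 8*d^3 + 7*d^2 - 36*d - 36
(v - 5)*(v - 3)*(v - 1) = v^3 - 9*v^2 + 23*v - 15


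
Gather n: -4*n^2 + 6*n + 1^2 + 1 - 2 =-4*n^2 + 6*n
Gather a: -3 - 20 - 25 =-48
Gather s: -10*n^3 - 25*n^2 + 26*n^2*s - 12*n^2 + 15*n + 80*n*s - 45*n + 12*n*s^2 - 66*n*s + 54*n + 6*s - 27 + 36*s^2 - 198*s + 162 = -10*n^3 - 37*n^2 + 24*n + s^2*(12*n + 36) + s*(26*n^2 + 14*n - 192) + 135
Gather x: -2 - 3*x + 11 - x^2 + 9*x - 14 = -x^2 + 6*x - 5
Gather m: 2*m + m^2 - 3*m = m^2 - m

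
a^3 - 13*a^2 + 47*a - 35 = (a - 7)*(a - 5)*(a - 1)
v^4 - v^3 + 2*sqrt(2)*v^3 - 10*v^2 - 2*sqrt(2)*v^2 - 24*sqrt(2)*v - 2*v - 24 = (v - 4)*(v + 3)*(v + sqrt(2))^2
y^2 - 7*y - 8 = (y - 8)*(y + 1)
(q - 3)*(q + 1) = q^2 - 2*q - 3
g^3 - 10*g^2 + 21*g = g*(g - 7)*(g - 3)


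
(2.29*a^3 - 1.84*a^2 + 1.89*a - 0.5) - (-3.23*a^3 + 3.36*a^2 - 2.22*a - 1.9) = 5.52*a^3 - 5.2*a^2 + 4.11*a + 1.4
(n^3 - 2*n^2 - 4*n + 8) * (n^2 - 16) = n^5 - 2*n^4 - 20*n^3 + 40*n^2 + 64*n - 128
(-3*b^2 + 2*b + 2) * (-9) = 27*b^2 - 18*b - 18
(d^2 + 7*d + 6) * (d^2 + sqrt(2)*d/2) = d^4 + sqrt(2)*d^3/2 + 7*d^3 + 7*sqrt(2)*d^2/2 + 6*d^2 + 3*sqrt(2)*d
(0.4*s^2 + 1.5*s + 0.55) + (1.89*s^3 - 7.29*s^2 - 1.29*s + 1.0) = 1.89*s^3 - 6.89*s^2 + 0.21*s + 1.55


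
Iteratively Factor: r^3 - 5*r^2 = (r)*(r^2 - 5*r) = r^2*(r - 5)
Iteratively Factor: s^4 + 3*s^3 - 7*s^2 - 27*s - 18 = (s + 2)*(s^3 + s^2 - 9*s - 9) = (s + 1)*(s + 2)*(s^2 - 9) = (s - 3)*(s + 1)*(s + 2)*(s + 3)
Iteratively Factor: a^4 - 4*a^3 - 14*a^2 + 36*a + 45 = (a - 5)*(a^3 + a^2 - 9*a - 9) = (a - 5)*(a - 3)*(a^2 + 4*a + 3) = (a - 5)*(a - 3)*(a + 1)*(a + 3)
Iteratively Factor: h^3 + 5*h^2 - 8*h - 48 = (h - 3)*(h^2 + 8*h + 16) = (h - 3)*(h + 4)*(h + 4)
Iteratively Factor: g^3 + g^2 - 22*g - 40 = (g - 5)*(g^2 + 6*g + 8) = (g - 5)*(g + 2)*(g + 4)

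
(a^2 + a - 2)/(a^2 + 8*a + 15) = (a^2 + a - 2)/(a^2 + 8*a + 15)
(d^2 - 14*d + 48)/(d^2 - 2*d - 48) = (d - 6)/(d + 6)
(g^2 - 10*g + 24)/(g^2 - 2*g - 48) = (-g^2 + 10*g - 24)/(-g^2 + 2*g + 48)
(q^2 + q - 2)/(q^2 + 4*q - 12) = (q^2 + q - 2)/(q^2 + 4*q - 12)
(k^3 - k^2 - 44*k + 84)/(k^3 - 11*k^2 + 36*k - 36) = (k + 7)/(k - 3)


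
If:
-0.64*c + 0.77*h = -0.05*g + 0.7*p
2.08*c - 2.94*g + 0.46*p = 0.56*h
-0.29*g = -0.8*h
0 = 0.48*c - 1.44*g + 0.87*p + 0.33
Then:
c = 0.37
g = 0.21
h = 0.08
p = -0.24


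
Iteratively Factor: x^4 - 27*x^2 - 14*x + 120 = (x + 3)*(x^3 - 3*x^2 - 18*x + 40) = (x - 5)*(x + 3)*(x^2 + 2*x - 8) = (x - 5)*(x - 2)*(x + 3)*(x + 4)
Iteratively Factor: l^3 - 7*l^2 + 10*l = (l - 2)*(l^2 - 5*l) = l*(l - 2)*(l - 5)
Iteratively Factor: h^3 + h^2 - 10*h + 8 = (h - 2)*(h^2 + 3*h - 4) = (h - 2)*(h - 1)*(h + 4)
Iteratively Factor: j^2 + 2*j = (j + 2)*(j)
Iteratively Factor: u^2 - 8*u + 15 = (u - 3)*(u - 5)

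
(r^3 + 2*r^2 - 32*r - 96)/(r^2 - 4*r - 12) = (r^2 + 8*r + 16)/(r + 2)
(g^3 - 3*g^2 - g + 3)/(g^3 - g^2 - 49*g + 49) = (g^2 - 2*g - 3)/(g^2 - 49)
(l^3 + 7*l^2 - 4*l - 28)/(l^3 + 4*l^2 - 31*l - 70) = (l - 2)/(l - 5)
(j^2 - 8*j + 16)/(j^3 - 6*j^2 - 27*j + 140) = (j - 4)/(j^2 - 2*j - 35)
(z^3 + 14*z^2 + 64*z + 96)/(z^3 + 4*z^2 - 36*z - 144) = (z + 4)/(z - 6)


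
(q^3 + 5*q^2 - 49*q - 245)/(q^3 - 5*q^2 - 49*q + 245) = (q + 5)/(q - 5)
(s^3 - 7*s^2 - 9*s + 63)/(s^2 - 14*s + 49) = (s^2 - 9)/(s - 7)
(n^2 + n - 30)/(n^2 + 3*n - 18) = (n - 5)/(n - 3)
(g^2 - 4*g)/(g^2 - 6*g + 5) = g*(g - 4)/(g^2 - 6*g + 5)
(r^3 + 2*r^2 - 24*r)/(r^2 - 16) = r*(r + 6)/(r + 4)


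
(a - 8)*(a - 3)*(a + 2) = a^3 - 9*a^2 + 2*a + 48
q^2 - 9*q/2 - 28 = (q - 8)*(q + 7/2)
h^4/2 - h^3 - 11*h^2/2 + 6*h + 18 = (h/2 + 1)*(h - 3)^2*(h + 2)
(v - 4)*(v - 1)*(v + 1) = v^3 - 4*v^2 - v + 4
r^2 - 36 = (r - 6)*(r + 6)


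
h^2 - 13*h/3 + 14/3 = (h - 7/3)*(h - 2)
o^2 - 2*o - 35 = (o - 7)*(o + 5)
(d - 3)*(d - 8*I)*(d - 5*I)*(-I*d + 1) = -I*d^4 - 12*d^3 + 3*I*d^3 + 36*d^2 + 27*I*d^2 - 40*d - 81*I*d + 120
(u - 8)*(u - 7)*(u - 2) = u^3 - 17*u^2 + 86*u - 112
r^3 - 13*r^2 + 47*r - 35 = (r - 7)*(r - 5)*(r - 1)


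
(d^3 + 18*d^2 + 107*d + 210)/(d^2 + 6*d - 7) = (d^2 + 11*d + 30)/(d - 1)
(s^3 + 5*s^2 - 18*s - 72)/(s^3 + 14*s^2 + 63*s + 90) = (s - 4)/(s + 5)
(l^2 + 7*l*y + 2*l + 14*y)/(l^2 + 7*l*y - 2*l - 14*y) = (l + 2)/(l - 2)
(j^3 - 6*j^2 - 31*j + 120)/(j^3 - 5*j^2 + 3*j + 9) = (j^2 - 3*j - 40)/(j^2 - 2*j - 3)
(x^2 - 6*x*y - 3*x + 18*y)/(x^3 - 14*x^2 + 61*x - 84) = (x - 6*y)/(x^2 - 11*x + 28)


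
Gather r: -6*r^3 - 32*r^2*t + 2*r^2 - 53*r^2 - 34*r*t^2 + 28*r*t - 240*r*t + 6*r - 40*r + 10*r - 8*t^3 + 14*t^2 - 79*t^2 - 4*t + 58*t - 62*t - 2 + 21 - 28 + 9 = -6*r^3 + r^2*(-32*t - 51) + r*(-34*t^2 - 212*t - 24) - 8*t^3 - 65*t^2 - 8*t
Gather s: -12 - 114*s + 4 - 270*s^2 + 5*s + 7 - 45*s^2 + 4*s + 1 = -315*s^2 - 105*s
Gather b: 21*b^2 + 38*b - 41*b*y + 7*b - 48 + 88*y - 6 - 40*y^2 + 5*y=21*b^2 + b*(45 - 41*y) - 40*y^2 + 93*y - 54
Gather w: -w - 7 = -w - 7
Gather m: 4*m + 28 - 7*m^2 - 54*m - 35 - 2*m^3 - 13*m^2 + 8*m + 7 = -2*m^3 - 20*m^2 - 42*m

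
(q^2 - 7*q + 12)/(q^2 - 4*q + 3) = (q - 4)/(q - 1)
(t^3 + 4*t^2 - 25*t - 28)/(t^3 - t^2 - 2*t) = (t^2 + 3*t - 28)/(t*(t - 2))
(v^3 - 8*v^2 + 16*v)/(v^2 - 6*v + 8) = v*(v - 4)/(v - 2)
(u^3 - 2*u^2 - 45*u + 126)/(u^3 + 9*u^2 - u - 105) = (u - 6)/(u + 5)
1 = 1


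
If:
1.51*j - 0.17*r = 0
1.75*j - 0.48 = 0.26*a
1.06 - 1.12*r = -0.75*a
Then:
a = -2.29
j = -0.07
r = -0.59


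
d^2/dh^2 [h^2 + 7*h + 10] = 2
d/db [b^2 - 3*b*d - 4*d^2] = 2*b - 3*d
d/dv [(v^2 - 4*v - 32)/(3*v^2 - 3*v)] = (3*v^2 + 64*v - 32)/(3*v^2*(v^2 - 2*v + 1))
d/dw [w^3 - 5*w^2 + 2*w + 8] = 3*w^2 - 10*w + 2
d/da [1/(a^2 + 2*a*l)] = 2*(-a - l)/(a^2*(a + 2*l)^2)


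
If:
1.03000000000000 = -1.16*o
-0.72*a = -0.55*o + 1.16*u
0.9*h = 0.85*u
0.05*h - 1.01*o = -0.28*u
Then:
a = 3.74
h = -2.59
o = -0.89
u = -2.74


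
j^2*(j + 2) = j^3 + 2*j^2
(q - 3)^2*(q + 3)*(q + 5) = q^4 + 2*q^3 - 24*q^2 - 18*q + 135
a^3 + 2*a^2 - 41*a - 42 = (a - 6)*(a + 1)*(a + 7)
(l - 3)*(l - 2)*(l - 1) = l^3 - 6*l^2 + 11*l - 6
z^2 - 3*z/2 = z*(z - 3/2)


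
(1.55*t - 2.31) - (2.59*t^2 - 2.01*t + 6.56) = -2.59*t^2 + 3.56*t - 8.87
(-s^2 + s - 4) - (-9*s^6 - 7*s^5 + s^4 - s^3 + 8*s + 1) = 9*s^6 + 7*s^5 - s^4 + s^3 - s^2 - 7*s - 5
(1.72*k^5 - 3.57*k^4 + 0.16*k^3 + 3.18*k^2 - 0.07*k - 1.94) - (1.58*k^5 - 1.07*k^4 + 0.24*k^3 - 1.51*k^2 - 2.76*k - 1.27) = 0.14*k^5 - 2.5*k^4 - 0.08*k^3 + 4.69*k^2 + 2.69*k - 0.67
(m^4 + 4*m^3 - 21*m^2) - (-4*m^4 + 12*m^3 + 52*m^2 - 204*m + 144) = 5*m^4 - 8*m^3 - 73*m^2 + 204*m - 144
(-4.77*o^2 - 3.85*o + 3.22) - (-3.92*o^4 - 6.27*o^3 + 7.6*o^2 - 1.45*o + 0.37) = 3.92*o^4 + 6.27*o^3 - 12.37*o^2 - 2.4*o + 2.85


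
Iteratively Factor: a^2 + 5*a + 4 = (a + 1)*(a + 4)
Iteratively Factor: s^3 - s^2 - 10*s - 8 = (s + 1)*(s^2 - 2*s - 8) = (s + 1)*(s + 2)*(s - 4)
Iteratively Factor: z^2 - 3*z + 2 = (z - 1)*(z - 2)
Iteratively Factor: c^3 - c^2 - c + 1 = (c + 1)*(c^2 - 2*c + 1) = (c - 1)*(c + 1)*(c - 1)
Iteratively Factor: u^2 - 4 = (u + 2)*(u - 2)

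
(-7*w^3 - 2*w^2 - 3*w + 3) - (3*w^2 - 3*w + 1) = -7*w^3 - 5*w^2 + 2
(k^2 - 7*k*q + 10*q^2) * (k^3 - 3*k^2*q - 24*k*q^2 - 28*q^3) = k^5 - 10*k^4*q + 7*k^3*q^2 + 110*k^2*q^3 - 44*k*q^4 - 280*q^5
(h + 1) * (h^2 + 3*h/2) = h^3 + 5*h^2/2 + 3*h/2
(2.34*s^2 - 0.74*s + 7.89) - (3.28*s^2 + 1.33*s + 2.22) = -0.94*s^2 - 2.07*s + 5.67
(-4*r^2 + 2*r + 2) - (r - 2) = -4*r^2 + r + 4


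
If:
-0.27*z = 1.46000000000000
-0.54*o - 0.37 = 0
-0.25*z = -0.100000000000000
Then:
No Solution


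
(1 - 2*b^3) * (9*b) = -18*b^4 + 9*b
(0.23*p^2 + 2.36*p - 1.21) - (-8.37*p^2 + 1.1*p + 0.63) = 8.6*p^2 + 1.26*p - 1.84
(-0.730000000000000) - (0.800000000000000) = -1.53000000000000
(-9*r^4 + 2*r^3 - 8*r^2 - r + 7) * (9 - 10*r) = 90*r^5 - 101*r^4 + 98*r^3 - 62*r^2 - 79*r + 63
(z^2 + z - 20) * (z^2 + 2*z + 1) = z^4 + 3*z^3 - 17*z^2 - 39*z - 20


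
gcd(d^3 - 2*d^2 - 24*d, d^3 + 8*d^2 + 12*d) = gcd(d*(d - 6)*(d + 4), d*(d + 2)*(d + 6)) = d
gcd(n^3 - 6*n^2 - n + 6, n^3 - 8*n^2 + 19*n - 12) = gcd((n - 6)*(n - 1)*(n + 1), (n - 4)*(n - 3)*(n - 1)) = n - 1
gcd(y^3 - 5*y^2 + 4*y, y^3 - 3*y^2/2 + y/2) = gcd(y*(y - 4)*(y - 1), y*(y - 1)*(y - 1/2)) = y^2 - y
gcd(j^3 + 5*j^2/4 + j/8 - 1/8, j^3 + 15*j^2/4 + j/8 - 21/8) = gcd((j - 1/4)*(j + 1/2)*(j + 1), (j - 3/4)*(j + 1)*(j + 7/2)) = j + 1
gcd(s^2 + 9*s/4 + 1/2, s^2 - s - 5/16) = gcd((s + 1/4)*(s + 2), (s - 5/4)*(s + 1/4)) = s + 1/4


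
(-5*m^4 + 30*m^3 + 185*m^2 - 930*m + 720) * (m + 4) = -5*m^5 + 10*m^4 + 305*m^3 - 190*m^2 - 3000*m + 2880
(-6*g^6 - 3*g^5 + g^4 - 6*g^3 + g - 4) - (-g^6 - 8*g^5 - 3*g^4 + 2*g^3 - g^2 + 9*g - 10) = -5*g^6 + 5*g^5 + 4*g^4 - 8*g^3 + g^2 - 8*g + 6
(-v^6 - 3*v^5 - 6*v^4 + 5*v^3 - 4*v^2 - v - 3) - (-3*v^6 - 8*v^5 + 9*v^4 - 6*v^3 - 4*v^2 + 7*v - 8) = 2*v^6 + 5*v^5 - 15*v^4 + 11*v^3 - 8*v + 5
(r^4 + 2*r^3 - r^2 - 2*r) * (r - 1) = r^5 + r^4 - 3*r^3 - r^2 + 2*r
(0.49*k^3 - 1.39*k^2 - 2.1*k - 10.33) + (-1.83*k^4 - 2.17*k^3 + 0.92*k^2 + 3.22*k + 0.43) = -1.83*k^4 - 1.68*k^3 - 0.47*k^2 + 1.12*k - 9.9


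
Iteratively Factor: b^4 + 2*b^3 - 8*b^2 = (b)*(b^3 + 2*b^2 - 8*b) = b*(b + 4)*(b^2 - 2*b) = b^2*(b + 4)*(b - 2)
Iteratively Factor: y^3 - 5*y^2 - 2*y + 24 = (y - 3)*(y^2 - 2*y - 8) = (y - 3)*(y + 2)*(y - 4)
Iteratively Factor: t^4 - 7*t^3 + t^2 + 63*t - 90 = (t - 5)*(t^3 - 2*t^2 - 9*t + 18) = (t - 5)*(t + 3)*(t^2 - 5*t + 6) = (t - 5)*(t - 2)*(t + 3)*(t - 3)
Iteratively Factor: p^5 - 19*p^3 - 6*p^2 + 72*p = (p - 2)*(p^4 + 2*p^3 - 15*p^2 - 36*p) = (p - 4)*(p - 2)*(p^3 + 6*p^2 + 9*p) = (p - 4)*(p - 2)*(p + 3)*(p^2 + 3*p) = (p - 4)*(p - 2)*(p + 3)^2*(p)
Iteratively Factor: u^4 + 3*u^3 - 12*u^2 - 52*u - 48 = (u - 4)*(u^3 + 7*u^2 + 16*u + 12) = (u - 4)*(u + 3)*(u^2 + 4*u + 4) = (u - 4)*(u + 2)*(u + 3)*(u + 2)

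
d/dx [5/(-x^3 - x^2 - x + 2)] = 5*(3*x^2 + 2*x + 1)/(x^3 + x^2 + x - 2)^2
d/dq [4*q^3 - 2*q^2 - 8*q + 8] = 12*q^2 - 4*q - 8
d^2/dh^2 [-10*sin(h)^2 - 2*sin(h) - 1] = 2*sin(h) - 20*cos(2*h)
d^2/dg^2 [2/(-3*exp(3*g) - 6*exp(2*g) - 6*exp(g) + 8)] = 6*(-6*(3*exp(2*g) + 4*exp(g) + 2)^2*exp(g) + (9*exp(2*g) + 8*exp(g) + 2)*(3*exp(3*g) + 6*exp(2*g) + 6*exp(g) - 8))*exp(g)/(3*exp(3*g) + 6*exp(2*g) + 6*exp(g) - 8)^3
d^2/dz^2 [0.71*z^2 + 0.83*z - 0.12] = 1.42000000000000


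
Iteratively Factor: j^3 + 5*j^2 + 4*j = (j + 1)*(j^2 + 4*j) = j*(j + 1)*(j + 4)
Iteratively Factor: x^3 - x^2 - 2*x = (x - 2)*(x^2 + x) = (x - 2)*(x + 1)*(x)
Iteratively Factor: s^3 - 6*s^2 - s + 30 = (s - 5)*(s^2 - s - 6) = (s - 5)*(s - 3)*(s + 2)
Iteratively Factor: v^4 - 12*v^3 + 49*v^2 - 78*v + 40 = (v - 2)*(v^3 - 10*v^2 + 29*v - 20) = (v - 2)*(v - 1)*(v^2 - 9*v + 20) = (v - 4)*(v - 2)*(v - 1)*(v - 5)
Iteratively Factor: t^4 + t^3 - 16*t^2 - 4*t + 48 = (t - 2)*(t^3 + 3*t^2 - 10*t - 24) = (t - 2)*(t + 4)*(t^2 - t - 6) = (t - 2)*(t + 2)*(t + 4)*(t - 3)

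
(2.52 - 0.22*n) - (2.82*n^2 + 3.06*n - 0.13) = -2.82*n^2 - 3.28*n + 2.65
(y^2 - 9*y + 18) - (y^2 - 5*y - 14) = 32 - 4*y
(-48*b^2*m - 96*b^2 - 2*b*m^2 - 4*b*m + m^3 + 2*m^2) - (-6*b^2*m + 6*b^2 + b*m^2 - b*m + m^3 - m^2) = -42*b^2*m - 102*b^2 - 3*b*m^2 - 3*b*m + 3*m^2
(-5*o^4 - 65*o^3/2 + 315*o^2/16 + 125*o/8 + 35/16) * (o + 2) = -5*o^5 - 85*o^4/2 - 725*o^3/16 + 55*o^2 + 535*o/16 + 35/8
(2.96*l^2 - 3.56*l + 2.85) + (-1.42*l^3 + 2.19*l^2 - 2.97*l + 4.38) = -1.42*l^3 + 5.15*l^2 - 6.53*l + 7.23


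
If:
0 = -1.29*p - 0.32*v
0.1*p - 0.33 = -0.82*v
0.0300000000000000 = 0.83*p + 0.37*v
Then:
No Solution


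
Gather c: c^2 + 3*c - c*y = c^2 + c*(3 - y)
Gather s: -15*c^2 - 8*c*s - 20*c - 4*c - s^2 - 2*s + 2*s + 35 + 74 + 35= -15*c^2 - 8*c*s - 24*c - s^2 + 144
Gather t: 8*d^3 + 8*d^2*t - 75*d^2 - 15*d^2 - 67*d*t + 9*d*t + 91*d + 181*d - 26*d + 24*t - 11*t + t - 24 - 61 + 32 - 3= 8*d^3 - 90*d^2 + 246*d + t*(8*d^2 - 58*d + 14) - 56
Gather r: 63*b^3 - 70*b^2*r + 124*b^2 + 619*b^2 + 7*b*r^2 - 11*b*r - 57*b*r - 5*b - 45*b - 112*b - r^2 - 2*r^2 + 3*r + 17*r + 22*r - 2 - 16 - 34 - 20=63*b^3 + 743*b^2 - 162*b + r^2*(7*b - 3) + r*(-70*b^2 - 68*b + 42) - 72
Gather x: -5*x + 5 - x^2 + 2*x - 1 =-x^2 - 3*x + 4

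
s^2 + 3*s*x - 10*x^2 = (s - 2*x)*(s + 5*x)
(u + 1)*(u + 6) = u^2 + 7*u + 6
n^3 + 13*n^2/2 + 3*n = n*(n + 1/2)*(n + 6)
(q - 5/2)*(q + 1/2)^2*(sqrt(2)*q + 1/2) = sqrt(2)*q^4 - 3*sqrt(2)*q^3/2 + q^3/2 - 9*sqrt(2)*q^2/4 - 3*q^2/4 - 9*q/8 - 5*sqrt(2)*q/8 - 5/16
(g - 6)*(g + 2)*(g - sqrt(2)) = g^3 - 4*g^2 - sqrt(2)*g^2 - 12*g + 4*sqrt(2)*g + 12*sqrt(2)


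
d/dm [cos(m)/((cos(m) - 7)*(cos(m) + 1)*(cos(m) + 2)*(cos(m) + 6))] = (3*cos(m)^4 + 4*cos(m)^3 - 43*cos(m)^2 + 84)*sin(m)/((cos(m) - 7)^2*(cos(m) + 1)^2*(cos(m) + 2)^2*(cos(m) + 6)^2)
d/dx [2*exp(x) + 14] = 2*exp(x)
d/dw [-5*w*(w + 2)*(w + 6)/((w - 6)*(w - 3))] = 5*(-w^4 + 18*w^3 + 30*w^2 - 288*w - 216)/(w^4 - 18*w^3 + 117*w^2 - 324*w + 324)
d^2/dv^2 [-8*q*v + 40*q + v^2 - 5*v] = 2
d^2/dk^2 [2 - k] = 0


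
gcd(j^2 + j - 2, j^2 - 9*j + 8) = j - 1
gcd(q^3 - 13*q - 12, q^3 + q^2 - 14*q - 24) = q^2 - q - 12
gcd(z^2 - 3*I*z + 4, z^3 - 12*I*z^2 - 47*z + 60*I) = z - 4*I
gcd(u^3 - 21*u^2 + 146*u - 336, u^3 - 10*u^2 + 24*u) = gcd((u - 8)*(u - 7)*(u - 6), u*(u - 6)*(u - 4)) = u - 6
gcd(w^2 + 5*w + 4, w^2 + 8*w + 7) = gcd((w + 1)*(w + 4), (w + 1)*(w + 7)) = w + 1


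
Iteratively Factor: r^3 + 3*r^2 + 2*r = (r + 2)*(r^2 + r) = r*(r + 2)*(r + 1)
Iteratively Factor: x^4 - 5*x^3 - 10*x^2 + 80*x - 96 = (x - 2)*(x^3 - 3*x^2 - 16*x + 48) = (x - 2)*(x + 4)*(x^2 - 7*x + 12) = (x - 3)*(x - 2)*(x + 4)*(x - 4)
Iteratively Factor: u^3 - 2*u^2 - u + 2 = (u + 1)*(u^2 - 3*u + 2) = (u - 1)*(u + 1)*(u - 2)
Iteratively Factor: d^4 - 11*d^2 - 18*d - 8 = (d - 4)*(d^3 + 4*d^2 + 5*d + 2) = (d - 4)*(d + 1)*(d^2 + 3*d + 2) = (d - 4)*(d + 1)*(d + 2)*(d + 1)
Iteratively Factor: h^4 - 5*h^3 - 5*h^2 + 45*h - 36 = (h - 1)*(h^3 - 4*h^2 - 9*h + 36) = (h - 4)*(h - 1)*(h^2 - 9) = (h - 4)*(h - 3)*(h - 1)*(h + 3)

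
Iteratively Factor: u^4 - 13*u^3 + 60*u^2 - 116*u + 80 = (u - 5)*(u^3 - 8*u^2 + 20*u - 16) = (u - 5)*(u - 4)*(u^2 - 4*u + 4) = (u - 5)*(u - 4)*(u - 2)*(u - 2)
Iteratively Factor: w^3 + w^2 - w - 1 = (w - 1)*(w^2 + 2*w + 1) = (w - 1)*(w + 1)*(w + 1)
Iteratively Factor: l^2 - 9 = (l - 3)*(l + 3)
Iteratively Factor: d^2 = (d)*(d)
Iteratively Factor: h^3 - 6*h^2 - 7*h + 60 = (h + 3)*(h^2 - 9*h + 20) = (h - 5)*(h + 3)*(h - 4)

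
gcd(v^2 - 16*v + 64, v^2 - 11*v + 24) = v - 8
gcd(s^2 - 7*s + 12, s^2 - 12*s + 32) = s - 4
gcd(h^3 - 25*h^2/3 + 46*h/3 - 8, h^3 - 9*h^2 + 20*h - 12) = h^2 - 7*h + 6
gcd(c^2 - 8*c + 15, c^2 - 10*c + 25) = c - 5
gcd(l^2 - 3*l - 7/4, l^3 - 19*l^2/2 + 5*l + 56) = l - 7/2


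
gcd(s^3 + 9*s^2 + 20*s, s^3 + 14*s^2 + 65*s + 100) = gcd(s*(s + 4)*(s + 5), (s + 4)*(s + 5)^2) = s^2 + 9*s + 20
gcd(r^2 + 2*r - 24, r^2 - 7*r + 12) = r - 4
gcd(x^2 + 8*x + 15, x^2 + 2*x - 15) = x + 5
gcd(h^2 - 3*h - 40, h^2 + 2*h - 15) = h + 5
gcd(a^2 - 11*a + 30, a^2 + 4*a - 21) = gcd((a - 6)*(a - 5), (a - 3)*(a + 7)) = 1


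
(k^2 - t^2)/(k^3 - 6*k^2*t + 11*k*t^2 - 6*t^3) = (k + t)/(k^2 - 5*k*t + 6*t^2)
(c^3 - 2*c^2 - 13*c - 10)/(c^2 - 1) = (c^2 - 3*c - 10)/(c - 1)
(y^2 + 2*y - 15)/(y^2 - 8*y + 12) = (y^2 + 2*y - 15)/(y^2 - 8*y + 12)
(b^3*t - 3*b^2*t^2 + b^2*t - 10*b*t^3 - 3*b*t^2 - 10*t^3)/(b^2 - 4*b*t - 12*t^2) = t*(-b^2 + 5*b*t - b + 5*t)/(-b + 6*t)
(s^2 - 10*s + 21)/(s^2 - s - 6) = (s - 7)/(s + 2)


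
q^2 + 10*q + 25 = (q + 5)^2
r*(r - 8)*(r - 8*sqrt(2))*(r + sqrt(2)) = r^4 - 7*sqrt(2)*r^3 - 8*r^3 - 16*r^2 + 56*sqrt(2)*r^2 + 128*r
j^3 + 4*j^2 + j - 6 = (j - 1)*(j + 2)*(j + 3)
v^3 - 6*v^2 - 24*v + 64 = (v - 8)*(v - 2)*(v + 4)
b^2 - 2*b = b*(b - 2)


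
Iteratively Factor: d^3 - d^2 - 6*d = (d)*(d^2 - d - 6) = d*(d + 2)*(d - 3)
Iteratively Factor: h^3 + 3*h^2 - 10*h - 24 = (h - 3)*(h^2 + 6*h + 8) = (h - 3)*(h + 4)*(h + 2)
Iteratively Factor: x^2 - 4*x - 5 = (x - 5)*(x + 1)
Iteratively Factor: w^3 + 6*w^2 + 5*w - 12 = (w + 3)*(w^2 + 3*w - 4) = (w + 3)*(w + 4)*(w - 1)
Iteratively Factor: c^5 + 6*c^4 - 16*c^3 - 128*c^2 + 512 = (c + 4)*(c^4 + 2*c^3 - 24*c^2 - 32*c + 128) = (c + 4)^2*(c^3 - 2*c^2 - 16*c + 32) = (c - 4)*(c + 4)^2*(c^2 + 2*c - 8) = (c - 4)*(c - 2)*(c + 4)^2*(c + 4)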